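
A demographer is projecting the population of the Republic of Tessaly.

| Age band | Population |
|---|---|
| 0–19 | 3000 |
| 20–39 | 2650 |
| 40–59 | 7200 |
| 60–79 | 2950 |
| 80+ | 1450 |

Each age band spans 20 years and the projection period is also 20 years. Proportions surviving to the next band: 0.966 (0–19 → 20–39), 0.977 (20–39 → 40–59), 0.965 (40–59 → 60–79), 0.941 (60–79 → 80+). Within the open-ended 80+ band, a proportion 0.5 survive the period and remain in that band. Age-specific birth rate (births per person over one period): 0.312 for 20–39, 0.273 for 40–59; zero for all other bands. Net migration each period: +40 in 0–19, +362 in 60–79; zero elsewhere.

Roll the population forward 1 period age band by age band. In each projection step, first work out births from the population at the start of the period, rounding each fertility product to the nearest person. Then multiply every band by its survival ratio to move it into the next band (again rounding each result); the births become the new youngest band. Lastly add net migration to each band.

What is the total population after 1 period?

(Bands numbered youngest = 1 to oldest = 5.)
— Period 1 —
Births: 2650 × 0.312 = 827, 7200 × 0.273 = 1966 → 2793
Band 2: 3000 × 0.966 = 2898
Band 3: 2650 × 0.977 = 2589
Band 4: 7200 × 0.965 = 6948
Band 5: 2950 × 0.941 + 1450 × 0.5 = 2776 + 725 = 3501
Net migration: Band 1 + 40 → 2833; Band 4 + 362 → 7310
→ [2833, 2898, 2589, 7310, 3501]
Total after period 1: 2833 + 2898 + 2589 + 7310 + 3501 = 19131

19131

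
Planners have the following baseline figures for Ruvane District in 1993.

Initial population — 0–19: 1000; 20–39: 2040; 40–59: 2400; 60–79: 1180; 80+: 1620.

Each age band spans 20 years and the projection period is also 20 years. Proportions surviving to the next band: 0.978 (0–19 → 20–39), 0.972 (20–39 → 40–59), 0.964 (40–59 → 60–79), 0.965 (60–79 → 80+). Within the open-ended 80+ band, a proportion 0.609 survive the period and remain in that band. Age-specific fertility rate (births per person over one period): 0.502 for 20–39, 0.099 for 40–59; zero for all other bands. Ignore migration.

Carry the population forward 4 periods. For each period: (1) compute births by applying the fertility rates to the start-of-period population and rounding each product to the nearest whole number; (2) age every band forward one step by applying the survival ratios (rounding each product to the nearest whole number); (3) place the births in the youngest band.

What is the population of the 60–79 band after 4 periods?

1156

Call the groups 1 to 5, youngest first.
— Period 1 —
Births: 2040 × 0.502 = 1024, 2400 × 0.099 = 238 — total 1262
Group 2: 1000 × 0.978 = 978
Group 3: 2040 × 0.972 = 1983
Group 4: 2400 × 0.964 = 2314
Group 5: 1180 × 0.965 + 1620 × 0.609 = 1139 + 987 = 2126
Population now: 0–19=1262, 20–39=978, 40–59=1983, 60–79=2314, 80+=2126
— Period 2 —
Births: 978 × 0.502 = 491, 1983 × 0.099 = 196 — total 687
Group 2: 1262 × 0.978 = 1234
Group 3: 978 × 0.972 = 951
Group 4: 1983 × 0.964 = 1912
Group 5: 2314 × 0.965 + 2126 × 0.609 = 2233 + 1295 = 3528
Population now: 0–19=687, 20–39=1234, 40–59=951, 60–79=1912, 80+=3528
— Period 3 —
Births: 1234 × 0.502 = 619, 951 × 0.099 = 94 — total 713
Group 2: 687 × 0.978 = 672
Group 3: 1234 × 0.972 = 1199
Group 4: 951 × 0.964 = 917
Group 5: 1912 × 0.965 + 3528 × 0.609 = 1845 + 2149 = 3994
Population now: 0–19=713, 20–39=672, 40–59=1199, 60–79=917, 80+=3994
— Period 4 —
Births: 672 × 0.502 = 337, 1199 × 0.099 = 119 — total 456
Group 2: 713 × 0.978 = 697
Group 3: 672 × 0.972 = 653
Group 4: 1199 × 0.964 = 1156
Group 5: 917 × 0.965 + 3994 × 0.609 = 885 + 2432 = 3317
Population now: 0–19=456, 20–39=697, 40–59=653, 60–79=1156, 80+=3317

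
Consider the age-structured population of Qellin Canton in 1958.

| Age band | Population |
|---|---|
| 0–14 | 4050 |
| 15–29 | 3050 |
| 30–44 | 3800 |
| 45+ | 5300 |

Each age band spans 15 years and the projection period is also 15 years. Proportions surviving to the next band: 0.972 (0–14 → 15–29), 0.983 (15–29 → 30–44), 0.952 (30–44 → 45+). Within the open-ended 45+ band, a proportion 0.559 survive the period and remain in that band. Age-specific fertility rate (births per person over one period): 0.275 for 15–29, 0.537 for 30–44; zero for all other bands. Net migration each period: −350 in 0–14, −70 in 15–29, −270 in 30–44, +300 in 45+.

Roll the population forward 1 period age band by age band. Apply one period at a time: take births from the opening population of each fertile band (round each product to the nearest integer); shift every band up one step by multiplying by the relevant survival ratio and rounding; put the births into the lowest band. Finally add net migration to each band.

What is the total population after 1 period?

— Period 1 —
Births: 3050 * 0.275 = 839  |  3800 * 0.537 = 2041 → total 2880
15–29: 4050 * 0.972 = 3937
30–44: 3050 * 0.983 = 2998
45+: 3800 * 0.952 + 5300 * 0.559 = 3618 + 2963 = 6581
Net migration: 0–14 − 350 → 2530; 15–29 − 70 → 3867; 30–44 − 270 → 2728; 45+ + 300 → 6881
Giving 2530 / 3867 / 2728 / 6881.
Total after period 1: 2530 + 3867 + 2728 + 6881 = 16006

16006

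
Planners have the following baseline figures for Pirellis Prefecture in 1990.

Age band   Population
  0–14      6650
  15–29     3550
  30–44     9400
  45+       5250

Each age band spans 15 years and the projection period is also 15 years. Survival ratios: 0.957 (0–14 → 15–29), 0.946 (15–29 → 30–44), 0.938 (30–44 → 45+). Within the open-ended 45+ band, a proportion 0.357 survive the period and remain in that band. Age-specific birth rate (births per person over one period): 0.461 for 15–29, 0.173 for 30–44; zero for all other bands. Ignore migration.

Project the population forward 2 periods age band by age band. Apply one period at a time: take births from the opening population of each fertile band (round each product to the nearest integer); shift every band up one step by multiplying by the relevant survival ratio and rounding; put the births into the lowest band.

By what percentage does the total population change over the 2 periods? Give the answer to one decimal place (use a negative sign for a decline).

-21.0

After projecting period 1:
Births: 3550 * 0.461 = 1637, 9400 * 0.173 = 1626 → total 3263
15–29: 6650 * 0.957 = 6364
30–44: 3550 * 0.946 = 3358
45+: 9400 * 0.938 + 5250 * 0.357 = 8817 + 1874 = 10691
Giving 3263 / 6364 / 3358 / 10691.
After projecting period 2:
Births: 6364 * 0.461 = 2934, 3358 * 0.173 = 581 → total 3515
15–29: 3263 * 0.957 = 3123
30–44: 6364 * 0.946 = 6020
45+: 3358 * 0.938 + 10691 * 0.357 = 3150 + 3817 = 6967
Giving 3515 / 3123 / 6020 / 6967.
Total: 24850 → 19625; change = -5225; percentage change = -21.0%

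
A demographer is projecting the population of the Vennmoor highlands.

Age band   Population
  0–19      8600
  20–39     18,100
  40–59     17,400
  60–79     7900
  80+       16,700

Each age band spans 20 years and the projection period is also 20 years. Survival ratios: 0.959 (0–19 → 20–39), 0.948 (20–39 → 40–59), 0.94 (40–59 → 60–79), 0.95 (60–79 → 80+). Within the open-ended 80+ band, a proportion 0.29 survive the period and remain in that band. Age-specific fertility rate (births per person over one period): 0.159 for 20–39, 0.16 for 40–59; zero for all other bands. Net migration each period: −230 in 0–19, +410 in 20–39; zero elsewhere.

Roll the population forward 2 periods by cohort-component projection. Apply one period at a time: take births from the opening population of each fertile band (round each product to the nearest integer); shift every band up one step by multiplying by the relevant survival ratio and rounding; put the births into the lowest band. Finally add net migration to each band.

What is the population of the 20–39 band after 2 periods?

5619

Call the groups 1 to 5, youngest first.
Period 1.
Births: 18100 × 0.159 = 2878  |  17400 × 0.16 = 2784 → total 5662
Group 2: 8600 × 0.959 = 8247
Group 3: 18100 × 0.948 = 17159
Group 4: 17400 × 0.94 = 16356
Group 5: 7900 × 0.95 + 16700 × 0.29 = 7505 + 4843 = 12348
Net migration: Group 1 − 230 → 5432; Group 2 + 410 → 8657
End of period: [5432, 8657, 17159, 16356, 12348]
Period 2.
Births: 8657 × 0.159 = 1376  |  17159 × 0.16 = 2745 → total 4121
Group 2: 5432 × 0.959 = 5209
Group 3: 8657 × 0.948 = 8207
Group 4: 17159 × 0.94 = 16129
Group 5: 16356 × 0.95 + 12348 × 0.29 = 15538 + 3581 = 19119
Net migration: Group 1 − 230 → 3891; Group 2 + 410 → 5619
End of period: [3891, 5619, 8207, 16129, 19119]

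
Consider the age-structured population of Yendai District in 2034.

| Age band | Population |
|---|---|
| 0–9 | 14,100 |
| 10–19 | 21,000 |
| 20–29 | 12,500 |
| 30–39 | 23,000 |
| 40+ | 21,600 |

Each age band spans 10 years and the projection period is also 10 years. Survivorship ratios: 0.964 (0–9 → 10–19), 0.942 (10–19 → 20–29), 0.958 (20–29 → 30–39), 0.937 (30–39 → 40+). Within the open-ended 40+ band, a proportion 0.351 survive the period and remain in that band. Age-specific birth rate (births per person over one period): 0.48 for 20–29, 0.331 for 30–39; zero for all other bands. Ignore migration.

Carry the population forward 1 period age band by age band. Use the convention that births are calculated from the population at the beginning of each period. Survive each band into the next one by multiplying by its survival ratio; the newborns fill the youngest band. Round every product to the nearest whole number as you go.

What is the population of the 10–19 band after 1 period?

13592

— Period 1 —
Births: 12500 * 0.48 = 6000, 23000 * 0.331 = 7613 → total 13613
10–19: 14100 * 0.964 = 13592
20–29: 21000 * 0.942 = 19782
30–39: 12500 * 0.958 = 11975
40+: 23000 * 0.937 + 21600 * 0.351 = 21551 + 7582 = 29133
Population now: 0–9=13613, 10–19=13592, 20–29=19782, 30–39=11975, 40+=29133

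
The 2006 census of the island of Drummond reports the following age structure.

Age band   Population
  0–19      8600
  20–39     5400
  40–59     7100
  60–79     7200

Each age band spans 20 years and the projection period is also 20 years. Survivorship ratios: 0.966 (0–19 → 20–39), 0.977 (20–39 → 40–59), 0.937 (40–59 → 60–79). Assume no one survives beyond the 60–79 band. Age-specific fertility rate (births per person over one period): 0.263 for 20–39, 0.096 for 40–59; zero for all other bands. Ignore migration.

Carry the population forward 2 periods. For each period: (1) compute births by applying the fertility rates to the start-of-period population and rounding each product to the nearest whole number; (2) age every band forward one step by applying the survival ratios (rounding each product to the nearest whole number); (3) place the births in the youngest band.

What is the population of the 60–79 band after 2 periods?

4944

— Period 1 —
Births: 5400 × 0.263 = 1420  |  7100 × 0.096 = 682 → 2102
20–39: 8600 × 0.966 = 8308
40–59: 5400 × 0.977 = 5276
60–79: 7100 × 0.937 = 6653
Population now: 0–19=2102, 20–39=8308, 40–59=5276, 60–79=6653
— Period 2 —
Births: 8308 × 0.263 = 2185  |  5276 × 0.096 = 506 → 2691
20–39: 2102 × 0.966 = 2031
40–59: 8308 × 0.977 = 8117
60–79: 5276 × 0.937 = 4944
Population now: 0–19=2691, 20–39=2031, 40–59=8117, 60–79=4944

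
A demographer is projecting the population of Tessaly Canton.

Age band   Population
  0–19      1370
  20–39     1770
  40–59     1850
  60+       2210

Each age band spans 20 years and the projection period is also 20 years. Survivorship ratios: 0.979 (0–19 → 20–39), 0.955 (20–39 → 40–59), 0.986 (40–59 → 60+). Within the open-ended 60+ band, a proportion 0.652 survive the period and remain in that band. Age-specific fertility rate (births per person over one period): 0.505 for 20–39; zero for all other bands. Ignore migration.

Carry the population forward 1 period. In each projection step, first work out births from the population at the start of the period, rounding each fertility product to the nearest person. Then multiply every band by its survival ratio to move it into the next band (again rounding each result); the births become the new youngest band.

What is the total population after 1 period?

Call the bands 1 to 4, youngest first.
Period 1.
Births: 1770 × 0.505 = 894
Band 2: 1370 × 0.979 = 1341
Band 3: 1770 × 0.955 = 1690
Band 4: 1850 × 0.986 + 2210 × 0.652 = 1824 + 1441 = 3265
Giving 894 / 1341 / 1690 / 3265.
Total after period 1: 894 + 1341 + 1690 + 3265 = 7190

7190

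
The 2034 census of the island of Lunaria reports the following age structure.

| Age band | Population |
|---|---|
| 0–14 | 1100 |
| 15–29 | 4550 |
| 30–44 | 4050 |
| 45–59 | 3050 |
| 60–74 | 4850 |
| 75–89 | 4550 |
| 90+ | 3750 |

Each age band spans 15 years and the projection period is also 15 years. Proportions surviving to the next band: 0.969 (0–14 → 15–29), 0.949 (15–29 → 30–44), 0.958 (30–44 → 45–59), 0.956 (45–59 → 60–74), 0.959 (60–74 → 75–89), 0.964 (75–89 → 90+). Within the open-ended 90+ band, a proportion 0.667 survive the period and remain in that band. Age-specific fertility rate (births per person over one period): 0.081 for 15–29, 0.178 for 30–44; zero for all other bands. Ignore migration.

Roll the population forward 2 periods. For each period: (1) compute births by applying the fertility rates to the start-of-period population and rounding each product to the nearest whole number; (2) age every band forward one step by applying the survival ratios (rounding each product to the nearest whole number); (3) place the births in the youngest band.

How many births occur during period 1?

Numbering the bands 1..7 from youngest to oldest:
Period 1:
Births: 4550 × 0.081 = 369 ; 4050 × 0.178 = 721 → total 1090
Band 2: 1100 × 0.969 = 1066
Band 3: 4550 × 0.949 = 4318
Band 4: 4050 × 0.958 = 3880
Band 5: 3050 × 0.956 = 2916
Band 6: 4850 × 0.959 = 4651
Band 7: 4550 × 0.964 + 3750 × 0.667 = 4386 + 2501 = 6887
Population now: 0–14=1090, 15–29=1066, 30–44=4318, 45–59=3880, 60–74=2916, 75–89=4651, 90+=6887

1090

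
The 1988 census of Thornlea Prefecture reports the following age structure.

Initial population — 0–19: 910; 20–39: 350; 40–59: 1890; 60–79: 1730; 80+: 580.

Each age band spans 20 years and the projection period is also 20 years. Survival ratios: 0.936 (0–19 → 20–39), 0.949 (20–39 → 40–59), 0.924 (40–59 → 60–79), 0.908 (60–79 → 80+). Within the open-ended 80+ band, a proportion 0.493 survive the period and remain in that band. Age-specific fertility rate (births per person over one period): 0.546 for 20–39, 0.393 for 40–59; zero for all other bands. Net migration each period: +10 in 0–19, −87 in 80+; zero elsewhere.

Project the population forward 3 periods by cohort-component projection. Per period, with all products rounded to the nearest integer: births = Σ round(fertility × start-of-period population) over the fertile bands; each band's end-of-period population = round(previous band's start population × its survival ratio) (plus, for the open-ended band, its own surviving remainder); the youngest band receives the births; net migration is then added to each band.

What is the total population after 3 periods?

4325

Let band 1 be 0–19 through band 5 = 80+.
After projecting period 1:
Births: 350 × 0.546 = 191 ; 1890 × 0.393 = 743 → total 934
Band 2: 910 × 0.936 = 852
Band 3: 350 × 0.949 = 332
Band 4: 1890 × 0.924 = 1746
Band 5: 1730 × 0.908 + 580 × 0.493 = 1571 + 286 = 1857
Net migration: Band 1 + 10 → 944; Band 5 − 87 → 1770
Giving 944 / 852 / 332 / 1746 / 1770.
After projecting period 2:
Births: 852 × 0.546 = 465 ; 332 × 0.393 = 130 → total 595
Band 2: 944 × 0.936 = 884
Band 3: 852 × 0.949 = 809
Band 4: 332 × 0.924 = 307
Band 5: 1746 × 0.908 + 1770 × 0.493 = 1585 + 873 = 2458
Net migration: Band 1 + 10 → 605; Band 5 − 87 → 2371
Giving 605 / 884 / 809 / 307 / 2371.
After projecting period 3:
Births: 884 × 0.546 = 483 ; 809 × 0.393 = 318 → total 801
Band 2: 605 × 0.936 = 566
Band 3: 884 × 0.949 = 839
Band 4: 809 × 0.924 = 748
Band 5: 307 × 0.908 + 2371 × 0.493 = 279 + 1169 = 1448
Net migration: Band 1 + 10 → 811; Band 5 − 87 → 1361
Giving 811 / 566 / 839 / 748 / 1361.
Total after period 3: 811 + 566 + 839 + 748 + 1361 = 4325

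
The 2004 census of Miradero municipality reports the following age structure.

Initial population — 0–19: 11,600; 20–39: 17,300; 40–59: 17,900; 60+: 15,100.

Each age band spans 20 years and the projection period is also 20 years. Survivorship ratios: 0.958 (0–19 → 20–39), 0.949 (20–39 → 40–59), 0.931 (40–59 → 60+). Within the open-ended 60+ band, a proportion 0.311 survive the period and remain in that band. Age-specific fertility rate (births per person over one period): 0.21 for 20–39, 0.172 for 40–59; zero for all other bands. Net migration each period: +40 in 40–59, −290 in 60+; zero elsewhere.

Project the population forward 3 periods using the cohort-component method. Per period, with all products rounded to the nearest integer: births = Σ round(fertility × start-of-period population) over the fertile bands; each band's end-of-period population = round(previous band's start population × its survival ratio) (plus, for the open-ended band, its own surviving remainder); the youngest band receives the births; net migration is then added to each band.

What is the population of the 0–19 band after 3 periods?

Period 1.
Births: 17300 × 0.21 = 3633, 17900 × 0.172 = 3079 — total 6712
20–39: 11600 × 0.958 = 11113
40–59: 17300 × 0.949 = 16418
60+: 17900 × 0.931 + 15100 × 0.311 = 16665 + 4696 = 21361
Net migration: 40–59 + 40 → 16458; 60+ − 290 → 21071
Giving 6712 / 11113 / 16458 / 21071.
Period 2.
Births: 11113 × 0.21 = 2334, 16458 × 0.172 = 2831 — total 5165
20–39: 6712 × 0.958 = 6430
40–59: 11113 × 0.949 = 10546
60+: 16458 × 0.931 + 21071 × 0.311 = 15322 + 6553 = 21875
Net migration: 40–59 + 40 → 10586; 60+ − 290 → 21585
Giving 5165 / 6430 / 10586 / 21585.
Period 3.
Births: 6430 × 0.21 = 1350, 10586 × 0.172 = 1821 — total 3171
20–39: 5165 × 0.958 = 4948
40–59: 6430 × 0.949 = 6102
60+: 10586 × 0.931 + 21585 × 0.311 = 9856 + 6713 = 16569
Net migration: 40–59 + 40 → 6142; 60+ − 290 → 16279
Giving 3171 / 4948 / 6142 / 16279.

3171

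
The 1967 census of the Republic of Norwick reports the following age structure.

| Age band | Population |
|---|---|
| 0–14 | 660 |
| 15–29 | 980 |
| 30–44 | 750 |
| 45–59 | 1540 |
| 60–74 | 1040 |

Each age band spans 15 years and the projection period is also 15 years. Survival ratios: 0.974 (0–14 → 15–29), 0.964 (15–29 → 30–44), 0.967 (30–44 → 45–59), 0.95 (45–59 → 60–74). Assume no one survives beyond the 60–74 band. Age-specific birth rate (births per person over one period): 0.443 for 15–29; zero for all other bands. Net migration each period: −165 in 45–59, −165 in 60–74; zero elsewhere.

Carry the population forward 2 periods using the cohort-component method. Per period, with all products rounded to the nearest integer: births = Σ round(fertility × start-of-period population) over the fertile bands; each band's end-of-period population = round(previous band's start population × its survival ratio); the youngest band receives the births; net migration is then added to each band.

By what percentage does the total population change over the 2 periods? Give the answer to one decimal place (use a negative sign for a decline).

Call the groups 1 to 5, youngest first.
Period 1:
Births: 980 × 0.443 = 434
Group 2: 660 × 0.974 = 643
Group 3: 980 × 0.964 = 945
Group 4: 750 × 0.967 = 725
Group 5: 1540 × 0.95 = 1463
Net migration: Group 4 − 165 → 560; Group 5 − 165 → 1298
→ [434, 643, 945, 560, 1298]
Period 2:
Births: 643 × 0.443 = 285
Group 2: 434 × 0.974 = 423
Group 3: 643 × 0.964 = 620
Group 4: 945 × 0.967 = 914
Group 5: 560 × 0.95 = 532
Net migration: Group 4 − 165 → 749; Group 5 − 165 → 367
→ [285, 423, 620, 749, 367]
Total: 4970 → 2444; change = -2526; percentage change = -50.8%

-50.8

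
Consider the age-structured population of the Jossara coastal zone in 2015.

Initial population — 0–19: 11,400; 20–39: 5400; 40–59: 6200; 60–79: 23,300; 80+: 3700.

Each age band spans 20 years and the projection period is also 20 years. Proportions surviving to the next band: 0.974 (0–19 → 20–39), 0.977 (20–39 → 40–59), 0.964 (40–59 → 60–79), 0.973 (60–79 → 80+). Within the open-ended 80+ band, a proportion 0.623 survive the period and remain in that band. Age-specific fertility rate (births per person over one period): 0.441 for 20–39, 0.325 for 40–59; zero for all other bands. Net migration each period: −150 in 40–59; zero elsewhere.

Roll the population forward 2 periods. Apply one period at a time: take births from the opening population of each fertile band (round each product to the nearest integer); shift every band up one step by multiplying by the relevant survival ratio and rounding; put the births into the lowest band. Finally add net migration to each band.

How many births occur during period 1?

— Period 1 —
Births: 5400 × 0.441 = 2381, 6200 × 0.325 = 2015 → 4396
20–39: 11400 × 0.974 = 11104
40–59: 5400 × 0.977 = 5276
60–79: 6200 × 0.964 = 5977
80+: 23300 × 0.973 + 3700 × 0.623 = 22671 + 2305 = 24976
Net migration: 40–59 − 150 → 5126
End of period: [4396, 11104, 5126, 5977, 24976]

4396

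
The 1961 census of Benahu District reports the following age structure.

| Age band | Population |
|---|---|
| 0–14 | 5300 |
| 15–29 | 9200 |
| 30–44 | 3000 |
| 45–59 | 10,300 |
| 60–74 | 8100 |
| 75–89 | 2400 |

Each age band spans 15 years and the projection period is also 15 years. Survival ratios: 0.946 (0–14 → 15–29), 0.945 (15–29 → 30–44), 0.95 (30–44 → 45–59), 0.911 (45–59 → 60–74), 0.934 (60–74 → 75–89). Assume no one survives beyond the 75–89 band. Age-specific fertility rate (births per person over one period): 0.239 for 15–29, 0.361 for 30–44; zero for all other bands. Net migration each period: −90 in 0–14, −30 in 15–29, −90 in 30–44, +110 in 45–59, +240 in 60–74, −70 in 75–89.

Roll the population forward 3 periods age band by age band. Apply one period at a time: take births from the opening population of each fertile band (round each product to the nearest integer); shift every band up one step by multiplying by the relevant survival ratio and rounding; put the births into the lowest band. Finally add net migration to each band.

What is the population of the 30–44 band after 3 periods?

2736

Period 1.
Births: 9200 × 0.239 = 2199 ; 3000 × 0.361 = 1083 → 3282
15–29: 5300 × 0.946 = 5014
30–44: 9200 × 0.945 = 8694
45–59: 3000 × 0.95 = 2850
60–74: 10300 × 0.911 = 9383
75–89: 8100 × 0.934 = 7565
Net migration: 0–14 − 90 → 3192; 15–29 − 30 → 4984; 30–44 − 90 → 8604; 45–59 + 110 → 2960; 60–74 + 240 → 9623; 75–89 − 70 → 7495
→ [3192, 4984, 8604, 2960, 9623, 7495]
Period 2.
Births: 4984 × 0.239 = 1191 ; 8604 × 0.361 = 3106 → 4297
15–29: 3192 × 0.946 = 3020
30–44: 4984 × 0.945 = 4710
45–59: 8604 × 0.95 = 8174
60–74: 2960 × 0.911 = 2697
75–89: 9623 × 0.934 = 8988
Net migration: 0–14 − 90 → 4207; 15–29 − 30 → 2990; 30–44 − 90 → 4620; 45–59 + 110 → 8284; 60–74 + 240 → 2937; 75–89 − 70 → 8918
→ [4207, 2990, 4620, 8284, 2937, 8918]
Period 3.
Births: 2990 × 0.239 = 715 ; 4620 × 0.361 = 1668 → 2383
15–29: 4207 × 0.946 = 3980
30–44: 2990 × 0.945 = 2826
45–59: 4620 × 0.95 = 4389
60–74: 8284 × 0.911 = 7547
75–89: 2937 × 0.934 = 2743
Net migration: 0–14 − 90 → 2293; 15–29 − 30 → 3950; 30–44 − 90 → 2736; 45–59 + 110 → 4499; 60–74 + 240 → 7787; 75–89 − 70 → 2673
→ [2293, 3950, 2736, 4499, 7787, 2673]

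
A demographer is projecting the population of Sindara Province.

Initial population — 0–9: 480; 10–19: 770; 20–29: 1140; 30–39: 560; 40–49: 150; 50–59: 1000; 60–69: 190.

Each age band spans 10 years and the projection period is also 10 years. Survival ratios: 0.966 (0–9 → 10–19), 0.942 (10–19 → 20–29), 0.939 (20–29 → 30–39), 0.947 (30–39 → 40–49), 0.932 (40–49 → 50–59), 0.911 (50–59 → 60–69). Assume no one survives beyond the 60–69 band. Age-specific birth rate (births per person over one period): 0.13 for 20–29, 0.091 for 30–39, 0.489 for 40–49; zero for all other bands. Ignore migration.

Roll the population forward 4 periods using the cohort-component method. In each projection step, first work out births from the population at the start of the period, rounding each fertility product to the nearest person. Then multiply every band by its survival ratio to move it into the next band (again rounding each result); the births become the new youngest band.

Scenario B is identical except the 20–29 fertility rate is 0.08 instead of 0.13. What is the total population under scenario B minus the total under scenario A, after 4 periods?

Numbering the groups 1..7 from youngest to oldest:
After projecting period 1:
Births: 1140 * 0.13 = 148  |  560 * 0.091 = 51  |  150 * 0.489 = 73 → total 272
Group 2: 480 * 0.966 = 464
Group 3: 770 * 0.942 = 725
Group 4: 1140 * 0.939 = 1070
Group 5: 560 * 0.947 = 530
Group 6: 150 * 0.932 = 140
Group 7: 1000 * 0.911 = 911
→ [272, 464, 725, 1070, 530, 140, 911]
After projecting period 2:
Births: 725 * 0.13 = 94  |  1070 * 0.091 = 97  |  530 * 0.489 = 259 → total 450
Group 2: 272 * 0.966 = 263
Group 3: 464 * 0.942 = 437
Group 4: 725 * 0.939 = 681
Group 5: 1070 * 0.947 = 1013
Group 6: 530 * 0.932 = 494
Group 7: 140 * 0.911 = 128
→ [450, 263, 437, 681, 1013, 494, 128]
After projecting period 3:
Births: 437 * 0.13 = 57  |  681 * 0.091 = 62  |  1013 * 0.489 = 495 → total 614
Group 2: 450 * 0.966 = 435
Group 3: 263 * 0.942 = 248
Group 4: 437 * 0.939 = 410
Group 5: 681 * 0.947 = 645
Group 6: 1013 * 0.932 = 944
Group 7: 494 * 0.911 = 450
→ [614, 435, 248, 410, 645, 944, 450]
After projecting period 4:
Births: 248 * 0.13 = 32  |  410 * 0.091 = 37  |  645 * 0.489 = 315 → total 384
Group 2: 614 * 0.966 = 593
Group 3: 435 * 0.942 = 410
Group 4: 248 * 0.939 = 233
Group 5: 410 * 0.947 = 388
Group 6: 645 * 0.932 = 601
Group 7: 944 * 0.911 = 860
→ [384, 593, 410, 233, 388, 601, 860]
Scenario A total after 4 periods: 3469
Scenario B projection —
After projecting period 1:
Births: 1140 * 0.08 = 91  |  560 * 0.091 = 51  |  150 * 0.489 = 73 → total 215
Group 2: 480 * 0.966 = 464
Group 3: 770 * 0.942 = 725
Group 4: 1140 * 0.939 = 1070
Group 5: 560 * 0.947 = 530
Group 6: 150 * 0.932 = 140
Group 7: 1000 * 0.911 = 911
→ [215, 464, 725, 1070, 530, 140, 911]
After projecting period 2:
Births: 725 * 0.08 = 58  |  1070 * 0.091 = 97  |  530 * 0.489 = 259 → total 414
Group 2: 215 * 0.966 = 208
Group 3: 464 * 0.942 = 437
Group 4: 725 * 0.939 = 681
Group 5: 1070 * 0.947 = 1013
Group 6: 530 * 0.932 = 494
Group 7: 140 * 0.911 = 128
→ [414, 208, 437, 681, 1013, 494, 128]
After projecting period 3:
Births: 437 * 0.08 = 35  |  681 * 0.091 = 62  |  1013 * 0.489 = 495 → total 592
Group 2: 414 * 0.966 = 400
Group 3: 208 * 0.942 = 196
Group 4: 437 * 0.939 = 410
Group 5: 681 * 0.947 = 645
Group 6: 1013 * 0.932 = 944
Group 7: 494 * 0.911 = 450
→ [592, 400, 196, 410, 645, 944, 450]
After projecting period 4:
Births: 196 * 0.08 = 16  |  410 * 0.091 = 37  |  645 * 0.489 = 315 → total 368
Group 2: 592 * 0.966 = 572
Group 3: 400 * 0.942 = 377
Group 4: 196 * 0.939 = 184
Group 5: 410 * 0.947 = 388
Group 6: 645 * 0.932 = 601
Group 7: 944 * 0.911 = 860
→ [368, 572, 377, 184, 388, 601, 860]
Scenario B total after 4 periods: 3350
Difference B − A = 3350 − 3469 = -119

-119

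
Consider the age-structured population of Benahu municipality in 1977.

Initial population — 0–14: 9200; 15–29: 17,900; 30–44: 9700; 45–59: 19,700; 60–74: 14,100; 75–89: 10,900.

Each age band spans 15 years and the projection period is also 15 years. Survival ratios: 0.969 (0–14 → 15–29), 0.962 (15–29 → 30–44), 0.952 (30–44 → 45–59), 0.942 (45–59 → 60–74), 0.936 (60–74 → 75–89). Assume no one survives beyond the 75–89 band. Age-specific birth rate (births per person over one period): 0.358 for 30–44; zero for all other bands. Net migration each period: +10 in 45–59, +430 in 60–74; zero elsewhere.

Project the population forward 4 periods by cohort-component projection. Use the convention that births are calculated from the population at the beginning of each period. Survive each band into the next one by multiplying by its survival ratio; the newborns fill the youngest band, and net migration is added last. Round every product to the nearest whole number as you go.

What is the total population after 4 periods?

Period 1.
Births: 9700 × 0.358 = 3473
15–29: 9200 × 0.969 = 8915
30–44: 17900 × 0.962 = 17220
45–59: 9700 × 0.952 = 9234
60–74: 19700 × 0.942 = 18557
75–89: 14100 × 0.936 = 13198
Net migration: 45–59 + 10 → 9244; 60–74 + 430 → 18987
→ [3473, 8915, 17220, 9244, 18987, 13198]
Period 2.
Births: 17220 × 0.358 = 6165
15–29: 3473 × 0.969 = 3365
30–44: 8915 × 0.962 = 8576
45–59: 17220 × 0.952 = 16393
60–74: 9244 × 0.942 = 8708
75–89: 18987 × 0.936 = 17772
Net migration: 45–59 + 10 → 16403; 60–74 + 430 → 9138
→ [6165, 3365, 8576, 16403, 9138, 17772]
Period 3.
Births: 8576 × 0.358 = 3070
15–29: 6165 × 0.969 = 5974
30–44: 3365 × 0.962 = 3237
45–59: 8576 × 0.952 = 8164
60–74: 16403 × 0.942 = 15452
75–89: 9138 × 0.936 = 8553
Net migration: 45–59 + 10 → 8174; 60–74 + 430 → 15882
→ [3070, 5974, 3237, 8174, 15882, 8553]
Period 4.
Births: 3237 × 0.358 = 1159
15–29: 3070 × 0.969 = 2975
30–44: 5974 × 0.962 = 5747
45–59: 3237 × 0.952 = 3082
60–74: 8174 × 0.942 = 7700
75–89: 15882 × 0.936 = 14866
Net migration: 45–59 + 10 → 3092; 60–74 + 430 → 8130
→ [1159, 2975, 5747, 3092, 8130, 14866]
Total after period 4: 1159 + 2975 + 5747 + 3092 + 8130 + 14866 = 35969

35969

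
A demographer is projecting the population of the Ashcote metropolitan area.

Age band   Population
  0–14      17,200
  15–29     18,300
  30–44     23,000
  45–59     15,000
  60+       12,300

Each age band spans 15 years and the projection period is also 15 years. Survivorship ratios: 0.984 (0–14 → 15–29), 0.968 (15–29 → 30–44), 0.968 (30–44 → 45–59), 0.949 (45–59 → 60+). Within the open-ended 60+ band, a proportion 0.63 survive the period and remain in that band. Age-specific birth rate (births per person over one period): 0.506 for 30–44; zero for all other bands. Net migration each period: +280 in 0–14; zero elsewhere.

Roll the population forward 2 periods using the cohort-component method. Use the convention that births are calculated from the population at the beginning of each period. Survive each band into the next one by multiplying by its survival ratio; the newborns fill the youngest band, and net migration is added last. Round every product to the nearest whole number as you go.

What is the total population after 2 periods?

Let group 1 be 0–14 through group 5 = 60+.
— Period 1 —
Births: 23000 * 0.506 = 11638
Group 2: 17200 * 0.984 = 16925
Group 3: 18300 * 0.968 = 17714
Group 4: 23000 * 0.968 = 22264
Group 5: 15000 * 0.949 + 12300 * 0.63 = 14235 + 7749 = 21984
Net migration: Group 1 + 280 → 11918
Population now: 0–14=11918, 15–29=16925, 30–44=17714, 45–59=22264, 60+=21984
— Period 2 —
Births: 17714 * 0.506 = 8963
Group 2: 11918 * 0.984 = 11727
Group 3: 16925 * 0.968 = 16383
Group 4: 17714 * 0.968 = 17147
Group 5: 22264 * 0.949 + 21984 * 0.63 = 21129 + 13850 = 34979
Net migration: Group 1 + 280 → 9243
Population now: 0–14=9243, 15–29=11727, 30–44=16383, 45–59=17147, 60+=34979
Total after period 2: 9243 + 11727 + 16383 + 17147 + 34979 = 89479

89479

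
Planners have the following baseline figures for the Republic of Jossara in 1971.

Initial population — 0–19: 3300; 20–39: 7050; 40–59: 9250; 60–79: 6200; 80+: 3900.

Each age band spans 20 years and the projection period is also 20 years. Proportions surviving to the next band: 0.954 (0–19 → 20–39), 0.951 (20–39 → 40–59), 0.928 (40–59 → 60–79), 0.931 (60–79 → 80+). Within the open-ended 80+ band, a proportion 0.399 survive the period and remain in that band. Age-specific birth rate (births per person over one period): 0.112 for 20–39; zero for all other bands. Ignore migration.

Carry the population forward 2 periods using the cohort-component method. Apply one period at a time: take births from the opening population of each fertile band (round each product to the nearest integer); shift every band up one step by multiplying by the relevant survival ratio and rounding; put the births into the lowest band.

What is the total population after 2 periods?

Call the bands 1 to 5, youngest first.
Period 1.
Births: 7050 × 0.112 = 790
Band 2: 3300 × 0.954 = 3148
Band 3: 7050 × 0.951 = 6705
Band 4: 9250 × 0.928 = 8584
Band 5: 6200 × 0.931 + 3900 × 0.399 = 5772 + 1556 = 7328
End of period: [790, 3148, 6705, 8584, 7328]
Period 2.
Births: 3148 × 0.112 = 353
Band 2: 790 × 0.954 = 754
Band 3: 3148 × 0.951 = 2994
Band 4: 6705 × 0.928 = 6222
Band 5: 8584 × 0.931 + 7328 × 0.399 = 7992 + 2924 = 10916
End of period: [353, 754, 2994, 6222, 10916]
Total after period 2: 353 + 754 + 2994 + 6222 + 10916 = 21239

21239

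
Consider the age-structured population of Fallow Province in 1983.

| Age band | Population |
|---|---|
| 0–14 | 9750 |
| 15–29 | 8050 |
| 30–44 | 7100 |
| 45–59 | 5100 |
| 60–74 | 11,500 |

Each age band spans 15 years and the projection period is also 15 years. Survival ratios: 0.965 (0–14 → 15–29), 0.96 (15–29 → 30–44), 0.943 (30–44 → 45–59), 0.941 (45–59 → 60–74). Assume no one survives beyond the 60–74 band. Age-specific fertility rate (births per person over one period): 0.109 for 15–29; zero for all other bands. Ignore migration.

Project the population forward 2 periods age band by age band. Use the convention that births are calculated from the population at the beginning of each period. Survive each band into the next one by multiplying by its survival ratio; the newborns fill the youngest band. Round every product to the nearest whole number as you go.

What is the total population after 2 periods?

24493

Call the groups 1 to 5, youngest first.
Period 1.
Births: 8050 × 0.109 = 877
Group 2: 9750 × 0.965 = 9409
Group 3: 8050 × 0.96 = 7728
Group 4: 7100 × 0.943 = 6695
Group 5: 5100 × 0.941 = 4799
→ [877, 9409, 7728, 6695, 4799]
Period 2.
Births: 9409 × 0.109 = 1026
Group 2: 877 × 0.965 = 846
Group 3: 9409 × 0.96 = 9033
Group 4: 7728 × 0.943 = 7288
Group 5: 6695 × 0.941 = 6300
→ [1026, 846, 9033, 7288, 6300]
Total after period 2: 1026 + 846 + 9033 + 7288 + 6300 = 24493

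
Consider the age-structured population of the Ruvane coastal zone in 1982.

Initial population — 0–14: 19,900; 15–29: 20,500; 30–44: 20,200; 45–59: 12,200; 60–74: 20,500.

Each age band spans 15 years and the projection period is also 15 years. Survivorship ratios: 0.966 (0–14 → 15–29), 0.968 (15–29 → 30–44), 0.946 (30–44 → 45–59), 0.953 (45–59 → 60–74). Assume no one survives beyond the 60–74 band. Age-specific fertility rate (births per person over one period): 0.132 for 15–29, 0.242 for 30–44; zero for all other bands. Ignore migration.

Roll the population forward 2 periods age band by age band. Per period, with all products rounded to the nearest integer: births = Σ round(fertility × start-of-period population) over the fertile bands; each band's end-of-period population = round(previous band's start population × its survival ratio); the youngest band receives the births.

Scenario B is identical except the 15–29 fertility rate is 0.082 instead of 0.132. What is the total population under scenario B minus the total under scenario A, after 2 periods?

Numbering the bands 1..5 from youngest to oldest:
— Period 1 —
Births: 20500 * 0.132 = 2706 ; 20200 * 0.242 = 4888 — total 7594
Band 2: 19900 * 0.966 = 19223
Band 3: 20500 * 0.968 = 19844
Band 4: 20200 * 0.946 = 19109
Band 5: 12200 * 0.953 = 11627
Giving 7594 / 19223 / 19844 / 19109 / 11627.
— Period 2 —
Births: 19223 * 0.132 = 2537 ; 19844 * 0.242 = 4802 — total 7339
Band 2: 7594 * 0.966 = 7336
Band 3: 19223 * 0.968 = 18608
Band 4: 19844 * 0.946 = 18772
Band 5: 19109 * 0.953 = 18211
Giving 7339 / 7336 / 18608 / 18772 / 18211.
Scenario A total after 2 periods: 70266
Scenario B projection —
— Period 1 —
Births: 20500 * 0.082 = 1681 ; 20200 * 0.242 = 4888 — total 6569
Band 2: 19900 * 0.966 = 19223
Band 3: 20500 * 0.968 = 19844
Band 4: 20200 * 0.946 = 19109
Band 5: 12200 * 0.953 = 11627
Giving 6569 / 19223 / 19844 / 19109 / 11627.
— Period 2 —
Births: 19223 * 0.082 = 1576 ; 19844 * 0.242 = 4802 — total 6378
Band 2: 6569 * 0.966 = 6346
Band 3: 19223 * 0.968 = 18608
Band 4: 19844 * 0.946 = 18772
Band 5: 19109 * 0.953 = 18211
Giving 6378 / 6346 / 18608 / 18772 / 18211.
Scenario B total after 2 periods: 68315
Difference B − A = 68315 − 70266 = -1951

-1951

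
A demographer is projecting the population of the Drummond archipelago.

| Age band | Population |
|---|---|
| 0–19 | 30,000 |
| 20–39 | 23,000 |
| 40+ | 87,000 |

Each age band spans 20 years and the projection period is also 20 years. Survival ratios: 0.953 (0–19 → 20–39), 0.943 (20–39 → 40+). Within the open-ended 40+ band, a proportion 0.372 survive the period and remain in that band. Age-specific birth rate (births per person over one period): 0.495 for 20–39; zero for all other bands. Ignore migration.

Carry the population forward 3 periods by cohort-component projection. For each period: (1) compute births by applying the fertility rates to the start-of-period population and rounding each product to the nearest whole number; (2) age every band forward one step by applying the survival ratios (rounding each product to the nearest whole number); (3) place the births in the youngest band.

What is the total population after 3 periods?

46599

Numbering the groups 1..3 from youngest to oldest:
Period 1.
Births: 23000 * 0.495 = 11385
Group 2: 30000 * 0.953 = 28590
Group 3: 23000 * 0.943 + 87000 * 0.372 = 21689 + 32364 = 54053
Population now: 0–19=11385, 20–39=28590, 40+=54053
Period 2.
Births: 28590 * 0.495 = 14152
Group 2: 11385 * 0.953 = 10850
Group 3: 28590 * 0.943 + 54053 * 0.372 = 26960 + 20108 = 47068
Population now: 0–19=14152, 20–39=10850, 40+=47068
Period 3.
Births: 10850 * 0.495 = 5371
Group 2: 14152 * 0.953 = 13487
Group 3: 10850 * 0.943 + 47068 * 0.372 = 10232 + 17509 = 27741
Population now: 0–19=5371, 20–39=13487, 40+=27741
Total after period 3: 5371 + 13487 + 27741 = 46599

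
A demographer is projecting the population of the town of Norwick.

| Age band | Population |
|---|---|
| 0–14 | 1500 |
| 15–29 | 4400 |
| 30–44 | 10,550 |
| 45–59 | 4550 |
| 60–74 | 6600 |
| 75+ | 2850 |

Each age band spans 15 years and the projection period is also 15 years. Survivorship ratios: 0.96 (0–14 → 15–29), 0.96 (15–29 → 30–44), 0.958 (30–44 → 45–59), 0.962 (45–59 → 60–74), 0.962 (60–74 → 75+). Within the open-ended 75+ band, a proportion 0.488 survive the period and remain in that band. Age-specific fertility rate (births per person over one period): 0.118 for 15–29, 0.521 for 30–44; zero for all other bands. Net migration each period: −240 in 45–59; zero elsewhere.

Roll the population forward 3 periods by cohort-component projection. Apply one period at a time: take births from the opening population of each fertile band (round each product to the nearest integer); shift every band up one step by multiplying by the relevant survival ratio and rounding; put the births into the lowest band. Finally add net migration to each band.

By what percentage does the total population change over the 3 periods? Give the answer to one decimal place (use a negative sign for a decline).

Period 1:
Births: 4400 × 0.118 = 519  |  10550 × 0.521 = 5497 → total 6016
15–29: 1500 × 0.96 = 1440
30–44: 4400 × 0.96 = 4224
45–59: 10550 × 0.958 = 10107
60–74: 4550 × 0.962 = 4377
75+: 6600 × 0.962 + 2850 × 0.488 = 6349 + 1391 = 7740
Net migration: 45–59 − 240 → 9867
Population now: 0–14=6016, 15–29=1440, 30–44=4224, 45–59=9867, 60–74=4377, 75+=7740
Period 2:
Births: 1440 × 0.118 = 170  |  4224 × 0.521 = 2201 → total 2371
15–29: 6016 × 0.96 = 5775
30–44: 1440 × 0.96 = 1382
45–59: 4224 × 0.958 = 4047
60–74: 9867 × 0.962 = 9492
75+: 4377 × 0.962 + 7740 × 0.488 = 4211 + 3777 = 7988
Net migration: 45–59 − 240 → 3807
Population now: 0–14=2371, 15–29=5775, 30–44=1382, 45–59=3807, 60–74=9492, 75+=7988
Period 3:
Births: 5775 × 0.118 = 681  |  1382 × 0.521 = 720 → total 1401
15–29: 2371 × 0.96 = 2276
30–44: 5775 × 0.96 = 5544
45–59: 1382 × 0.958 = 1324
60–74: 3807 × 0.962 = 3662
75+: 9492 × 0.962 + 7988 × 0.488 = 9131 + 3898 = 13029
Net migration: 45–59 − 240 → 1084
Population now: 0–14=1401, 15–29=2276, 30–44=5544, 45–59=1084, 60–74=3662, 75+=13029
Total: 30450 → 26996; change = -3454; percentage change = -11.3%

-11.3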